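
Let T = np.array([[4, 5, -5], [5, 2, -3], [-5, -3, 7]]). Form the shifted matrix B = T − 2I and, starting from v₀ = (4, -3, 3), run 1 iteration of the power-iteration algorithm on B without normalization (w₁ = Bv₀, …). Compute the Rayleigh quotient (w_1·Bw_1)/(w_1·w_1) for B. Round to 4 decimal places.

-1.2174

B = T − 2I has rows (2, 5, -5); (5, 0, -3); (-5, -3, 5)
w1 = Bv₀ = (-22, 11, 4)
Bw1 = (-9, -122, 97)
w1·Bw1 = -756; w1·w1 = 621; μ ≈ -756/621 = -1.2174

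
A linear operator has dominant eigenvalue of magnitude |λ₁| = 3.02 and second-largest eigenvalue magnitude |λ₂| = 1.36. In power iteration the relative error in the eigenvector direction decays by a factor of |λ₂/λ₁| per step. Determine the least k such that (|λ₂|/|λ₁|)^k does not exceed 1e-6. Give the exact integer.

18

|λ₂/λ₁| = 1.36/3.02 = 0.45033
Need k ≥ ln(1e-6) / ln(0.45033) = -13.8155 / -0.7978 ≈ 17.318
Smallest integer k satisfying the bound: 18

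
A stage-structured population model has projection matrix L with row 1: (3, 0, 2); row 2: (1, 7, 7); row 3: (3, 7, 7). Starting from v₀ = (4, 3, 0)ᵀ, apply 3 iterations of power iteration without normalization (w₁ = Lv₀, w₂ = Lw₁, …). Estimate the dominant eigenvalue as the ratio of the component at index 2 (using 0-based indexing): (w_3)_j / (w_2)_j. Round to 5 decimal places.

w1 = Lv₀ = (3·4 + 0·3 + 2·0; 1·4 + 7·3 + 7·0; 3·4 + 7·3 + 7·0) = (12, 25, 33)
w2 = Lw1 = (3·12 + 0·25 + 2·33; 1·12 + 7·25 + 7·33; 3·12 + 7·25 + 7·33) = (102, 418, 442)
w3 = Lw2 = (1190, 6122, 6326)
Ratio at component: 6326 / 442 = 14.31222

14.31222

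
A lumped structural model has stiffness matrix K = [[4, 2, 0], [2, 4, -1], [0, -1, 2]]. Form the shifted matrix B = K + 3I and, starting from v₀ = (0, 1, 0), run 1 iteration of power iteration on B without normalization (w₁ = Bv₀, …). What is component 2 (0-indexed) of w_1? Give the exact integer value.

B = K + 3I has rows (7, 2, 0); (2, 7, -1); (0, -1, 5)
w1 = Bv₀ = (7·0 + 2·1 + 0·0; 2·0 + 7·1 + (-1)·0; 0·0 + (-1)·1 + 5·0) = (2, 7, -1)
Requested component of w1: -1

-1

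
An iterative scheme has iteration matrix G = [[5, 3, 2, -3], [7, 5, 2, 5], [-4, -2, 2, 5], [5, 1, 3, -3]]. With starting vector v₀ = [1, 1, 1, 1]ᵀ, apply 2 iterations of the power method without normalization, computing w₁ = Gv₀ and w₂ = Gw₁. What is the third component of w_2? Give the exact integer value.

w1 = Gv₀ = (5·1 + 3·1 + 2·1 + (-3)·1; 7·1 + 5·1 + 2·1 + 5·1; (-4)·1 + (-2)·1 + 2·1 + 5·1; 5·1 + 1·1 + 3·1 + (-3)·1) = (7, 19, 1, 6)
w2 = Gw1 = (5·7 + 3·19 + 2·1 + (-3)·6; 7·7 + 5·19 + 2·1 + 5·6; (-4)·7 + (-2)·19 + 2·1 + 5·6; 5·7 + 1·19 + 3·1 + (-3)·6) = (76, 176, -34, 39)
The requested component of w2 is -34.

-34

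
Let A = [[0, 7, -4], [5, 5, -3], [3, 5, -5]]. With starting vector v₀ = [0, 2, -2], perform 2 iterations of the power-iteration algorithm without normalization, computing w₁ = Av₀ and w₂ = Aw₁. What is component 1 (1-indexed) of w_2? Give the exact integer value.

w1 = Av₀ = (0·0 + 7·2 + (-4)·(-2); 5·0 + 5·2 + (-3)·(-2); 3·0 + 5·2 + (-5)·(-2)) = (22, 16, 20)
w2 = Aw1 = (0·22 + 7·16 + (-4)·20; 5·22 + 5·16 + (-3)·20; 3·22 + 5·16 + (-5)·20) = (32, 130, 46)
The requested component of w2 is 32.

32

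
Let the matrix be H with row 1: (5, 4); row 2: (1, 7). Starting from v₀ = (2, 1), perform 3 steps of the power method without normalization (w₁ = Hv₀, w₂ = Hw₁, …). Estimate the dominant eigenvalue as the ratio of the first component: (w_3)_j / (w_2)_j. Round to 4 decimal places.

w1 = Hv₀ = (5·2 + 4·1; 1·2 + 7·1) = (14, 9)
w2 = Hw1 = (5·14 + 4·9; 1·14 + 7·9) = (106, 77)
w3 = Hw2 = (838, 645)
Ratio at component: 838 / 106 = 7.9057

λ ≈ 7.9057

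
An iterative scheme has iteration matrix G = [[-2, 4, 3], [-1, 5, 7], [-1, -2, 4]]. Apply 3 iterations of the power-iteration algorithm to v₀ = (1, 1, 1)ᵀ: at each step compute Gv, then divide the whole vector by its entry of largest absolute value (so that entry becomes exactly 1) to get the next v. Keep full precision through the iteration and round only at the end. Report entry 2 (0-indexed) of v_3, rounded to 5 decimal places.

1.00000

Gv0 = (5.000000, 11.000000, 1.000000); divide by 11.000000 → v1 = (0.454545, 1.000000, 0.090909)
Gv1 = (3.363636, 5.181818, -2.090909); divide by 5.181818 → v2 = (0.649123, 1.000000, -0.403509)
Gv2 = (1.491228, 1.526316, -4.263158); divide by -4.263158 → v3 = (-0.349794, -0.358025, 1.000000)
Requested entry of v3: -243/-243 = 1.00000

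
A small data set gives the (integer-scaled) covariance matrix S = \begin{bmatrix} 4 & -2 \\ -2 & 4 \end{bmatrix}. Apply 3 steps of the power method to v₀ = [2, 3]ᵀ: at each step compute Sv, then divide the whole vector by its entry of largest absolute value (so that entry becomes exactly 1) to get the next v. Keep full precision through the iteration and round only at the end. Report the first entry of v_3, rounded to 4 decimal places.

Sv0 = (2.00000, 8.00000); divide by 8.00000 → v1 = (0.25000, 1.00000)
Sv1 = (-1.00000, 3.50000); divide by 3.50000 → v2 = (-0.28571, 1.00000)
Sv2 = (-3.14286, 4.57143); divide by 4.57143 → v3 = (-0.68750, 1.00000)
Requested entry of v3: -88/128 = -0.6875

-0.6875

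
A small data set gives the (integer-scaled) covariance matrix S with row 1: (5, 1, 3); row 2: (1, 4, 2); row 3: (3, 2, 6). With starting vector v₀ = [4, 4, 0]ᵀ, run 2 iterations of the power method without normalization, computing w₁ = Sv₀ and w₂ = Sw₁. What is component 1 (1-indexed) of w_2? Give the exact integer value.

200

w1 = Sv₀ = (24, 20, 20)
w2 = Sw1 = (200, 144, 232)
The requested component of w2 is 200.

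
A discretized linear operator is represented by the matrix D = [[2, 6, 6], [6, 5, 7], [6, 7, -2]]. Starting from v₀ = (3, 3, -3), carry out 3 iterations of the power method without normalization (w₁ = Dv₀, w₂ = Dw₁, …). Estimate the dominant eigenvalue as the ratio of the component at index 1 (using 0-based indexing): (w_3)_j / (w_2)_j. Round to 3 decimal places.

10.679

w1 = Dv₀ = (2·3 + 6·3 + 6·(-3); 6·3 + 5·3 + 7·(-3); 6·3 + 7·3 + (-2)·(-3)) = (6, 12, 45)
w2 = Dw1 = (2·6 + 6·12 + 6·45; 6·6 + 5·12 + 7·45; 6·6 + 7·12 + (-2)·45) = (354, 411, 30)
w3 = Dw2 = (3354, 4389, 4941)
Ratio at component: 4389 / 411 = 10.679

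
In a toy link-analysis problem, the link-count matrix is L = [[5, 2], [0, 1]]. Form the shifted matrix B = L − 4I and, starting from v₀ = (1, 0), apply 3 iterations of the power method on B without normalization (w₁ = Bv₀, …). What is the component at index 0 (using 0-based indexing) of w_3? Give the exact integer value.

B = L − 4I has rows (1, 2); (0, -3)
w1 = Bv₀ = (1·1 + 2·0; 0·1 + (-3)·0) = (1, 0)
w2 = Bw1 = (1·1 + 2·0; 0·1 + (-3)·0) = (1, 0)
w3 = Bw2 = (1, 0)
Requested component of w3: 1

1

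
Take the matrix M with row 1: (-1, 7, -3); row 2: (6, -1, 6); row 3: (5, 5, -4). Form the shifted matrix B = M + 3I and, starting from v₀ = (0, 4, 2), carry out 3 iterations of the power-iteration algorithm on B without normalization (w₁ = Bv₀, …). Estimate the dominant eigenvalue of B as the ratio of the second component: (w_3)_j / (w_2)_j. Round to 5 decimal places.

8.90000

B = M + 3I has rows (2, 7, -3); (6, 2, 6); (5, 5, -1)
w1 = Bv₀ = (22, 20, 18)
w2 = Bw1 = (130, 280, 192)
w3 = Bw2 = (1644, 2492, 1858)
Ratio: 2492/280 = 8.90000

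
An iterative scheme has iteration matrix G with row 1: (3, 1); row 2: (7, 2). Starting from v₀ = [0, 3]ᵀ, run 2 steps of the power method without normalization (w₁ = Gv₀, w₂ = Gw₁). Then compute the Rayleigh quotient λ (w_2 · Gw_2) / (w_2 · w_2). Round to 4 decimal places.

w1 = Gv₀ = (3, 6)
w2 = Gw1 = (15, 33)
Gw2 = (78, 171)
w2·Gw2 = 15·78 + 33·171 = 6813; w2·w2 = 15·15 + 33·33 = 1314
λ ≈ 6813/1314 = 5.1849

λ ≈ 5.1849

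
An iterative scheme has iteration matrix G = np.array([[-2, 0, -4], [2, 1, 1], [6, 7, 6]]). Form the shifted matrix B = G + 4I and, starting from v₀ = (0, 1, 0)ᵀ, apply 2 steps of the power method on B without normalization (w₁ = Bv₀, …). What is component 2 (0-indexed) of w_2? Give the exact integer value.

105

B = G + 4I has rows (2, 0, -4); (2, 5, 1); (6, 7, 10)
w1 = Bv₀ = (0, 5, 7)
w2 = Bw1 = (-28, 32, 105)
Requested component of w2: 105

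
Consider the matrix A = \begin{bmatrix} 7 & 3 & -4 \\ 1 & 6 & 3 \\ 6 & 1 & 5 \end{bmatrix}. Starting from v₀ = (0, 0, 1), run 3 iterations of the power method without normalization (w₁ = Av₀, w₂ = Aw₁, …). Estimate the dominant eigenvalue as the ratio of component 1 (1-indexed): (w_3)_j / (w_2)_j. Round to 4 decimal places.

λ ≈ 5.1795

w1 = Av₀ = (7·0 + 3·0 + (-4)·1; 1·0 + 6·0 + 3·1; 6·0 + 1·0 + 5·1) = (-4, 3, 5)
w2 = Aw1 = (7·(-4) + 3·3 + (-4)·5; 1·(-4) + 6·3 + 3·5; 6·(-4) + 1·3 + 5·5) = (-39, 29, 4)
w3 = Aw2 = (-202, 147, -185)
Ratio at component: -202 / -39 = 5.1795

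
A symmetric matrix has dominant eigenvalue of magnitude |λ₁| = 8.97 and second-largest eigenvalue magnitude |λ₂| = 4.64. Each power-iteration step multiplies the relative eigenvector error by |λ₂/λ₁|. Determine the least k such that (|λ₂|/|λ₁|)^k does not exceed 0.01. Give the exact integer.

|λ₂/λ₁| = 4.64/8.97 = 0.51728
Need k ≥ ln(0.01) / ln(0.51728) = -4.6052 / -0.6592 ≈ 6.986
Smallest integer k satisfying the bound: 7

7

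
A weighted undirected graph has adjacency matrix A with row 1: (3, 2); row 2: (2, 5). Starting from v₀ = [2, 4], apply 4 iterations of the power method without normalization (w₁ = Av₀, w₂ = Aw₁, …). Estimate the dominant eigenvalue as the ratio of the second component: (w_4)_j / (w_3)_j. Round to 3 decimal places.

6.230

w1 = Av₀ = (14, 24)
w2 = Aw1 = (90, 148)
w3 = Aw2 = (566, 920)
w4 = Aw3 = (3538, 5732)
Ratio at component: 5732 / 920 = 6.230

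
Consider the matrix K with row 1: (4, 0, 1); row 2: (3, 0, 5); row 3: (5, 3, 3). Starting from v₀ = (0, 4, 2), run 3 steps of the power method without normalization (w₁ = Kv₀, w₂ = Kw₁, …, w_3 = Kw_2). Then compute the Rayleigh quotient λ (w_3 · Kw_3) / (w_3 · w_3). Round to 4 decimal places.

w1 = Kv₀ = (4·0 + 0·4 + 1·2; 3·0 + 0·4 + 5·2; 5·0 + 3·4 + 3·2) = (2, 10, 18)
w2 = Kw1 = (4·2 + 0·10 + 1·18; 3·2 + 0·10 + 5·18; 5·2 + 3·10 + 3·18) = (26, 96, 94)
w3 = Kw2 = (198, 548, 700)
Kw3 = (1492, 4094, 4734)
w3·Kw3 = 198·1492 + 548·4094 + 700·4734 = 5852728; w3·w3 = 198·198 + 548·548 + 700·700 = 829508
λ ≈ 5852728/829508 = 7.0557

λ ≈ 7.0557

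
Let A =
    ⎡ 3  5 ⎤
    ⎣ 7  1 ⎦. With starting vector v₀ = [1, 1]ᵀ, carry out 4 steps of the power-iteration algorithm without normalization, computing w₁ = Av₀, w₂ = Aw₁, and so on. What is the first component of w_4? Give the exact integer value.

w1 = Av₀ = (8, 8)
w2 = Aw1 = (64, 64)
w3 = Aw2 = (512, 512)
w4 = Aw3 = (4096, 4096)
The requested component of w4 is 4096.

4096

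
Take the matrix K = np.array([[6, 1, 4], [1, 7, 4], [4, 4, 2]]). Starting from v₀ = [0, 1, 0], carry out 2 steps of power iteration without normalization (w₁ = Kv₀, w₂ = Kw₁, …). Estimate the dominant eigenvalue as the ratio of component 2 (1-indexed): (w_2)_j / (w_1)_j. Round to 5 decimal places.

w1 = Kv₀ = (6·0 + 1·1 + 4·0; 1·0 + 7·1 + 4·0; 4·0 + 4·1 + 2·0) = (1, 7, 4)
w2 = Kw1 = (6·1 + 1·7 + 4·4; 1·1 + 7·7 + 4·4; 4·1 + 4·7 + 2·4) = (29, 66, 40)
Ratio at component: 66 / 7 = 9.42857

λ ≈ 9.42857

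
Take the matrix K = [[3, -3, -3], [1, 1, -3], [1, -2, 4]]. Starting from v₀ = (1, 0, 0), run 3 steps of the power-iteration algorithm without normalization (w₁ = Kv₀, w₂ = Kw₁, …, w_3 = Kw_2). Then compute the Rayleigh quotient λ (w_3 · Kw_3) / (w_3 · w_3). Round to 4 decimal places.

5.3857

w1 = Kv₀ = (3·1 + (-3)·0 + (-3)·0; 1·1 + 1·0 + (-3)·0; 1·1 + (-2)·0 + 4·0) = (3, 1, 1)
w2 = Kw1 = (3·3 + (-3)·1 + (-3)·1; 1·3 + 1·1 + (-3)·1; 1·3 + (-2)·1 + 4·1) = (3, 1, 5)
w3 = Kw2 = (-9, -11, 21)
Kw3 = (-57, -83, 97)
w3·Kw3 = (-9)·(-57) + (-11)·(-83) + 21·97 = 3463; w3·w3 = (-9)·(-9) + (-11)·(-11) + 21·21 = 643
λ ≈ 3463/643 = 5.3857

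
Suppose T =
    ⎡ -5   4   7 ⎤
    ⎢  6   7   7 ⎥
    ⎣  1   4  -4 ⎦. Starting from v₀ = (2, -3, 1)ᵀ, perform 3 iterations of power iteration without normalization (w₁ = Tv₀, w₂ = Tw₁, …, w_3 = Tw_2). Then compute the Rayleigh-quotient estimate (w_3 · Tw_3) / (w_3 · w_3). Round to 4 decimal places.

w1 = Tv₀ = ((-5)·2 + 4·(-3) + 7·1; 6·2 + 7·(-3) + 7·1; 1·2 + 4·(-3) + (-4)·1) = (-15, -2, -14)
w2 = Tw1 = ((-5)·(-15) + 4·(-2) + 7·(-14); 6·(-15) + 7·(-2) + 7·(-14); 1·(-15) + 4·(-2) + (-4)·(-14)) = (-31, -202, 33)
w3 = Tw2 = (-422, -1369, -971)
Tw3 = (-10163, -18912, -2014)
w3·Tw3 = (-422)·(-10163) + (-1369)·(-18912) + (-971)·(-2014) = 32134908; w3·w3 = (-422)·(-422) + (-1369)·(-1369) + (-971)·(-971) = 2995086
λ ≈ 32134908/2995086 = 10.7292

λ ≈ 10.7292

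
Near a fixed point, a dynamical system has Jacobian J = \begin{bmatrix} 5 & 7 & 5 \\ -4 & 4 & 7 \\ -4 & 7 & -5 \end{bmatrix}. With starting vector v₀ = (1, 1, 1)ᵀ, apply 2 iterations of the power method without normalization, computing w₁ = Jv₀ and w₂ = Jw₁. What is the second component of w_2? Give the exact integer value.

-54

w1 = Jv₀ = (17, 7, -2)
w2 = Jw1 = (124, -54, -9)
The requested component of w2 is -54.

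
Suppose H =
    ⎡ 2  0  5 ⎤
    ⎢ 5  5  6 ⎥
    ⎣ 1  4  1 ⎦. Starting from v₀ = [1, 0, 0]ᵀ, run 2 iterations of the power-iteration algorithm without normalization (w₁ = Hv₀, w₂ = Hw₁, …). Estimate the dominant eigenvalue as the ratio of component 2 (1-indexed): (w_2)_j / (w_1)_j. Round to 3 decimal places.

λ ≈ 8.200

w1 = Hv₀ = (2·1 + 0·0 + 5·0; 5·1 + 5·0 + 6·0; 1·1 + 4·0 + 1·0) = (2, 5, 1)
w2 = Hw1 = (2·2 + 0·5 + 5·1; 5·2 + 5·5 + 6·1; 1·2 + 4·5 + 1·1) = (9, 41, 23)
Ratio at component: 41 / 5 = 8.200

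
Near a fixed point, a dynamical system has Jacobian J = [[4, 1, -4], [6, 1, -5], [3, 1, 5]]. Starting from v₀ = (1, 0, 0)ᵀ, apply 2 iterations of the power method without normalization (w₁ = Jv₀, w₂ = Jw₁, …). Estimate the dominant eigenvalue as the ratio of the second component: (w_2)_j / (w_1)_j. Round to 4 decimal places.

λ ≈ 2.5000

w1 = Jv₀ = (4, 6, 3)
w2 = Jw1 = (10, 15, 33)
Ratio at component: 15 / 6 = 2.5000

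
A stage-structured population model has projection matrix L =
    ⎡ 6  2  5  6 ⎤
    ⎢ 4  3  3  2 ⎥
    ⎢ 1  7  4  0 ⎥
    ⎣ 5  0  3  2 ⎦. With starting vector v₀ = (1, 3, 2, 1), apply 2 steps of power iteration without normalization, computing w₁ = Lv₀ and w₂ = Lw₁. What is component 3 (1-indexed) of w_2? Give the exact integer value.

w1 = Lv₀ = (28, 21, 30, 13)
w2 = Lw1 = (438, 291, 295, 256)
The requested component of w2 is 295.

295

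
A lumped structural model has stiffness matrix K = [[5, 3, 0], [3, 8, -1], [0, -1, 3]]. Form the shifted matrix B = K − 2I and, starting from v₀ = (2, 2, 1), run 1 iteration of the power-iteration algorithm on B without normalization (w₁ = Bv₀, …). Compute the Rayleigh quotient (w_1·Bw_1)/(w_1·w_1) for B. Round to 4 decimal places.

7.8917

B = K − 2I has rows (3, 3, 0); (3, 6, -1); (0, -1, 1)
w1 = Bv₀ = (3·2 + 3·2 + 0·1; 3·2 + 6·2 + (-1)·1; 0·2 + (-1)·2 + 1·1) = (12, 17, -1)
Bw1 = (87, 139, -18)
w1·Bw1 = 3425; w1·w1 = 434; μ ≈ 3425/434 = 7.8917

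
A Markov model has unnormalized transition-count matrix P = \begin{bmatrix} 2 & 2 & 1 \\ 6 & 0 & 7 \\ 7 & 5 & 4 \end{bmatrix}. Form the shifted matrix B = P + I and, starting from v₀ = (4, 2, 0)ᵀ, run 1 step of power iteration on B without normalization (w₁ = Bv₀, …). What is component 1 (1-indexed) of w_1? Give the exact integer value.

16

B = P + I has rows (3, 2, 1); (6, 1, 7); (7, 5, 5)
w1 = Bv₀ = (16, 26, 38)
Requested component of w1: 16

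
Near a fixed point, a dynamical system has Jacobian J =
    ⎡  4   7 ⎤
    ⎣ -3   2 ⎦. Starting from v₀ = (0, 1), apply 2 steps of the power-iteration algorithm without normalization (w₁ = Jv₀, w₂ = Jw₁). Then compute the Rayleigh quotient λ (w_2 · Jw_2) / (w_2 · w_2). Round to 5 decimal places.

λ ≈ 2.32733

w1 = Jv₀ = (7, 2)
w2 = Jw1 = (42, -17)
Jw2 = (49, -160)
w2·Jw2 = 42·49 + (-17)·(-160) = 4778; w2·w2 = 42·42 + (-17)·(-17) = 2053
λ ≈ 4778/2053 = 2.32733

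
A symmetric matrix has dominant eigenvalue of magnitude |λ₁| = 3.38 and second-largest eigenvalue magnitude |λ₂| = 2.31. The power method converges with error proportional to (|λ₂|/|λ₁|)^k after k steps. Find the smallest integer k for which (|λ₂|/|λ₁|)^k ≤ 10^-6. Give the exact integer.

|λ₂/λ₁| = 2.31/3.38 = 0.68343
Need k ≥ ln(10^-6) / ln(0.68343) = -13.8155 / -0.3806 ≈ 36.297
Smallest integer k satisfying the bound: 37

37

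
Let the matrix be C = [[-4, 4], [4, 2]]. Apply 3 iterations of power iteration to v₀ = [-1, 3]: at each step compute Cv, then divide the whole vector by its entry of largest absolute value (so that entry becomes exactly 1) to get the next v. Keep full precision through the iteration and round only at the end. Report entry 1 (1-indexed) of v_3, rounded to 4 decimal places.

Cv0 = (16.00000, 2.00000); divide by 16.00000 → v1 = (1.00000, 0.12500)
Cv1 = (-3.50000, 4.25000); divide by 4.25000 → v2 = (-0.82353, 1.00000)
Cv2 = (7.29412, -1.29412); divide by 7.29412 → v3 = (1.00000, -0.17742)
Requested entry of v3: 496/496 = 1.0000

1.0000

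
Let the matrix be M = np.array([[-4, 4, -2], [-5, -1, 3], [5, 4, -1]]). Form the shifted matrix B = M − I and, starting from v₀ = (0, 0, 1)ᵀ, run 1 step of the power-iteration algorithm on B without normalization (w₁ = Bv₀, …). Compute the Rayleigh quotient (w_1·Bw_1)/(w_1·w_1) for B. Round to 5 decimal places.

μ ≈ -4.11765

B = M − I has rows (-5, 4, -2); (-5, -2, 3); (5, 4, -2)
w1 = Bv₀ = ((-5)·0 + 4·0 + (-2)·1; (-5)·0 + (-2)·0 + 3·1; 5·0 + 4·0 + (-2)·1) = (-2, 3, -2)
Bw1 = (26, -2, 6)
w1·Bw1 = -70; w1·w1 = 17; μ ≈ -70/17 = -4.11765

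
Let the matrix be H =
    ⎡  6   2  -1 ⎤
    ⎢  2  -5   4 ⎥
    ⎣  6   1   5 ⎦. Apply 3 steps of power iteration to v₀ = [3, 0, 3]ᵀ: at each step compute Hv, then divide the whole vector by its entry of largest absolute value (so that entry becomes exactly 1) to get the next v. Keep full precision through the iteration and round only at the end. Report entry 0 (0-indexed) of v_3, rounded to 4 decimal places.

0.2150

Hv0 = (15.00000, 18.00000, 33.00000); divide by 33.00000 → v1 = (0.45455, 0.54545, 1.00000)
Hv1 = (2.81818, 2.18182, 8.27273); divide by 8.27273 → v2 = (0.34066, 0.26374, 1.00000)
Hv2 = (1.57143, 3.36264, 7.30769); divide by 7.30769 → v3 = (0.21504, 0.46015, 1.00000)
Requested entry of v3: 429/1995 = 0.2150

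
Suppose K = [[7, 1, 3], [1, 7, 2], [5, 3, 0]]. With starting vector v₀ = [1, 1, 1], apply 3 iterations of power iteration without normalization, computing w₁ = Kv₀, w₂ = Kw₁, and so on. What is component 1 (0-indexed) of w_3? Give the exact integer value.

960

w1 = Kv₀ = (11, 10, 8)
w2 = Kw1 = (111, 97, 85)
w3 = Kw2 = (1129, 960, 846)
The requested component of w3 is 960.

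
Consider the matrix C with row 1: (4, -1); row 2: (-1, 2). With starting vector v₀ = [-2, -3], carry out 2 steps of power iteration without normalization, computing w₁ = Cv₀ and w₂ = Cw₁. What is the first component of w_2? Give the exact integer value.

w1 = Cv₀ = (4·(-2) + (-1)·(-3); (-1)·(-2) + 2·(-3)) = (-5, -4)
w2 = Cw1 = (4·(-5) + (-1)·(-4); (-1)·(-5) + 2·(-4)) = (-16, -3)
The requested component of w2 is -16.

-16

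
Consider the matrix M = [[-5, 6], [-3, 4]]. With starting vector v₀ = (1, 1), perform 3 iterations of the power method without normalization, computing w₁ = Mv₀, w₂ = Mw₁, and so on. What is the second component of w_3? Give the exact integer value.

1

w1 = Mv₀ = ((-5)·1 + 6·1; (-3)·1 + 4·1) = (1, 1)
w2 = Mw1 = ((-5)·1 + 6·1; (-3)·1 + 4·1) = (1, 1)
w3 = Mw2 = (1, 1)
The requested component of w3 is 1.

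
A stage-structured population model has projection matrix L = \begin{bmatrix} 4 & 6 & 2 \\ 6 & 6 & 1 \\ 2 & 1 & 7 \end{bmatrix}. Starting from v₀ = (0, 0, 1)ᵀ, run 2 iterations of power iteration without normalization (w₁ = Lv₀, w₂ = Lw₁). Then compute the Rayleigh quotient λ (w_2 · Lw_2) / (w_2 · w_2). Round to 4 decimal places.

w1 = Lv₀ = (2, 1, 7)
w2 = Lw1 = (28, 25, 54)
Lw2 = (370, 372, 459)
w2·Lw2 = 28·370 + 25·372 + 54·459 = 44446; w2·w2 = 28·28 + 25·25 + 54·54 = 4325
λ ≈ 44446/4325 = 10.2765

λ ≈ 10.2765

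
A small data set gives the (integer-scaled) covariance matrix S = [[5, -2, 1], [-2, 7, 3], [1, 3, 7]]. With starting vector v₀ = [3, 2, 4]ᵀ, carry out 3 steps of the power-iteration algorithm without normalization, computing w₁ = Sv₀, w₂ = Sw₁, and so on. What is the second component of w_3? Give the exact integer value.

2405

w1 = Sv₀ = (5·3 + (-2)·2 + 1·4; (-2)·3 + 7·2 + 3·4; 1·3 + 3·2 + 7·4) = (15, 20, 37)
w2 = Sw1 = (5·15 + (-2)·20 + 1·37; (-2)·15 + 7·20 + 3·37; 1·15 + 3·20 + 7·37) = (72, 221, 334)
w3 = Sw2 = (252, 2405, 3073)
The requested component of w3 is 2405.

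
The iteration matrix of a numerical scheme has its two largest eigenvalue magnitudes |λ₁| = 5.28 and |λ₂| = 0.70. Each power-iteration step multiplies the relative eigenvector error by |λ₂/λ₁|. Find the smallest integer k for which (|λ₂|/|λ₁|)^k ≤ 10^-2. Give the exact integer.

|λ₂/λ₁| = 0.70/5.28 = 0.13258
Need k ≥ ln(10^-2) / ln(0.13258) = -4.6052 / -2.0206 ≈ 2.279
Smallest integer k satisfying the bound: 3

3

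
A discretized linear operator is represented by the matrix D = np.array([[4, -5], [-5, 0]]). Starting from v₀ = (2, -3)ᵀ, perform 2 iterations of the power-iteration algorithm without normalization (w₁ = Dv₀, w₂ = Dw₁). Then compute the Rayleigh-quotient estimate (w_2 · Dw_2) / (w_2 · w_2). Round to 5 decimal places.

w1 = Dv₀ = (4·2 + (-5)·(-3); (-5)·2 + 0·(-3)) = (23, -10)
w2 = Dw1 = (4·23 + (-5)·(-10); (-5)·23 + 0·(-10)) = (142, -115)
Dw2 = (1143, -710)
w2·Dw2 = 142·1143 + (-115)·(-710) = 243956; w2·w2 = 142·142 + (-115)·(-115) = 33389
λ ≈ 243956/33389 = 7.30648

λ ≈ 7.30648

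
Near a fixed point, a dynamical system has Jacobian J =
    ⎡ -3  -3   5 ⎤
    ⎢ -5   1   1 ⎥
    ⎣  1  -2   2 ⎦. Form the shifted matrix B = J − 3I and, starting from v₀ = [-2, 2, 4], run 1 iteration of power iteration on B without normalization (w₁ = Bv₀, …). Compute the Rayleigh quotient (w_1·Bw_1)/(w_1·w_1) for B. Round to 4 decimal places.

-9.0137

B = J − 3I has rows (-6, -3, 5); (-5, -2, 1); (1, -2, -1)
w1 = Bv₀ = (26, 10, -10)
Bw1 = (-236, -160, 16)
w1·Bw1 = -7896; w1·w1 = 876; μ ≈ -7896/876 = -9.0137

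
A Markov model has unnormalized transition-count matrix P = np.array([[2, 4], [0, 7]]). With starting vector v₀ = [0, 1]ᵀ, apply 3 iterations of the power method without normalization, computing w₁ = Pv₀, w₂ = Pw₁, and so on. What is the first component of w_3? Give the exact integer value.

268

w1 = Pv₀ = (2·0 + 4·1; 0·0 + 7·1) = (4, 7)
w2 = Pw1 = (2·4 + 4·7; 0·4 + 7·7) = (36, 49)
w3 = Pw2 = (268, 343)
The requested component of w3 is 268.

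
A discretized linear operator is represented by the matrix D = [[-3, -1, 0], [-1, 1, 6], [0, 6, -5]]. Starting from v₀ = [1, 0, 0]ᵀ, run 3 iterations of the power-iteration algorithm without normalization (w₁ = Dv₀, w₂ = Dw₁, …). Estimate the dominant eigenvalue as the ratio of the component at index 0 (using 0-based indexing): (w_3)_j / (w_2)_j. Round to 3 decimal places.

w1 = Dv₀ = ((-3)·1 + (-1)·0 + 0·0; (-1)·1 + 1·0 + 6·0; 0·1 + 6·0 + (-5)·0) = (-3, -1, 0)
w2 = Dw1 = ((-3)·(-3) + (-1)·(-1) + 0·0; (-1)·(-3) + 1·(-1) + 6·0; 0·(-3) + 6·(-1) + (-5)·0) = (10, 2, -6)
w3 = Dw2 = (-32, -44, 42)
Ratio at component: -32 / 10 = -3.200

λ ≈ -3.200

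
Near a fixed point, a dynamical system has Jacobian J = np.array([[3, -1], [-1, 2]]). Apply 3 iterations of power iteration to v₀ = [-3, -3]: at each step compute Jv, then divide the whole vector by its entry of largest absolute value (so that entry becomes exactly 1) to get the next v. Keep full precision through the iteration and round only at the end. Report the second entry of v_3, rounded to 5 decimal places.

Jv0 = (-6.000000, -3.000000); divide by -6.000000 → v1 = (1.000000, 0.500000)
Jv1 = (2.500000, 0.000000); divide by 2.500000 → v2 = (1.000000, 0.000000)
Jv2 = (3.000000, -1.000000); divide by 3.000000 → v3 = (1.000000, -0.333333)
Requested entry of v3: 15/-45 = -0.33333

-0.33333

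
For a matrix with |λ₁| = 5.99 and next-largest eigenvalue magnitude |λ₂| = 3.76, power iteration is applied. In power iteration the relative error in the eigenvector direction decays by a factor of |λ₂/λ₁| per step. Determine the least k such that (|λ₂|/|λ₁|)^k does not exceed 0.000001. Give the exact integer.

|λ₂/λ₁| = 3.76/5.99 = 0.62771
Need k ≥ ln(0.000001) / ln(0.62771) = -13.8155 / -0.4657 ≈ 29.668
Smallest integer k satisfying the bound: 30

30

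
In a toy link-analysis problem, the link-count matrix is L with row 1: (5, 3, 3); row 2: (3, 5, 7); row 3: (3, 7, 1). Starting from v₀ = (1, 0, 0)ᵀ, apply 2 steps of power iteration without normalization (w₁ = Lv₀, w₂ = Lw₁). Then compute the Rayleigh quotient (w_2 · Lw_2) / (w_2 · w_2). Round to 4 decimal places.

12.5334

w1 = Lv₀ = (5·1 + 3·0 + 3·0; 3·1 + 5·0 + 7·0; 3·1 + 7·0 + 1·0) = (5, 3, 3)
w2 = Lw1 = (5·5 + 3·3 + 3·3; 3·5 + 5·3 + 7·3; 3·5 + 7·3 + 1·3) = (43, 51, 39)
Lw2 = (485, 657, 525)
w2·Lw2 = 43·485 + 51·657 + 39·525 = 74837; w2·w2 = 43·43 + 51·51 + 39·39 = 5971
λ ≈ 74837/5971 = 12.5334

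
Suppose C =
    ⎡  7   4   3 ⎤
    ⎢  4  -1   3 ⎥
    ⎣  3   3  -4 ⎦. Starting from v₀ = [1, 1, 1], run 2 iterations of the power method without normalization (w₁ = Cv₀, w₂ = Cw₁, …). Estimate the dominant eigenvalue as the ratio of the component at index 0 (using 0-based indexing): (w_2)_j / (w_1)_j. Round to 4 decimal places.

9.1429

w1 = Cv₀ = (7·1 + 4·1 + 3·1; 4·1 + (-1)·1 + 3·1; 3·1 + 3·1 + (-4)·1) = (14, 6, 2)
w2 = Cw1 = (7·14 + 4·6 + 3·2; 4·14 + (-1)·6 + 3·2; 3·14 + 3·6 + (-4)·2) = (128, 56, 52)
Ratio at component: 128 / 14 = 9.1429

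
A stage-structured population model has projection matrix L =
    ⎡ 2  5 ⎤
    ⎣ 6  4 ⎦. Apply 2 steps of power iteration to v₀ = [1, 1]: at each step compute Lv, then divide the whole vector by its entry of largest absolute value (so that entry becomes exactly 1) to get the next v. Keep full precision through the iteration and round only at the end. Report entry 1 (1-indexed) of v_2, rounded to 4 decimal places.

0.7805

Lv0 = (7.00000, 10.00000); divide by 10.00000 → v1 = (0.70000, 1.00000)
Lv1 = (6.40000, 8.20000); divide by 8.20000 → v2 = (0.78049, 1.00000)
Requested entry of v2: 64/82 = 0.7805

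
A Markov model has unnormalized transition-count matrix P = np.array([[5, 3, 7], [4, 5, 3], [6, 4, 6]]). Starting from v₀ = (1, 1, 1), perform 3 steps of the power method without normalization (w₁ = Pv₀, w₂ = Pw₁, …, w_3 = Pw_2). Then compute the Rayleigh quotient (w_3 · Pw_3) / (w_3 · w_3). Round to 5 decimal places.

w1 = Pv₀ = (5·1 + 3·1 + 7·1; 4·1 + 5·1 + 3·1; 6·1 + 4·1 + 6·1) = (15, 12, 16)
w2 = Pw1 = (5·15 + 3·12 + 7·16; 4·15 + 5·12 + 3·16; 6·15 + 4·12 + 6·16) = (223, 168, 234)
w3 = Pw2 = (3257, 2434, 3414)
Pw3 = (47485, 35440, 49762)
w3·Pw3 = 3257·47485 + 2434·35440 + 3414·49762 = 410807073; w3·w3 = 3257·3257 + 2434·2434 + 3414·3414 = 28187801
λ ≈ 410807073/28187801 = 14.57393

14.57393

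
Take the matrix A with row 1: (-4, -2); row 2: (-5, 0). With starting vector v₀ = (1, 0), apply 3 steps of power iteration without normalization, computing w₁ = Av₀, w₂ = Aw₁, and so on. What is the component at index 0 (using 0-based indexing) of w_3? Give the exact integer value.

w1 = Av₀ = ((-4)·1 + (-2)·0; (-5)·1 + 0·0) = (-4, -5)
w2 = Aw1 = ((-4)·(-4) + (-2)·(-5); (-5)·(-4) + 0·(-5)) = (26, 20)
w3 = Aw2 = (-144, -130)
The requested component of w3 is -144.

-144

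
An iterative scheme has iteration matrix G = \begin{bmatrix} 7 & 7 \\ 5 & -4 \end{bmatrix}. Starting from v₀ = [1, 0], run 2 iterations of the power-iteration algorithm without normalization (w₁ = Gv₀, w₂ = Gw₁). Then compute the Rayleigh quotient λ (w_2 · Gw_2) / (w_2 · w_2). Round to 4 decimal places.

8.7367

w1 = Gv₀ = (7·1 + 7·0; 5·1 + (-4)·0) = (7, 5)
w2 = Gw1 = (7·7 + 7·5; 5·7 + (-4)·5) = (84, 15)
Gw2 = (693, 360)
w2·Gw2 = 84·693 + 15·360 = 63612; w2·w2 = 84·84 + 15·15 = 7281
λ ≈ 63612/7281 = 8.7367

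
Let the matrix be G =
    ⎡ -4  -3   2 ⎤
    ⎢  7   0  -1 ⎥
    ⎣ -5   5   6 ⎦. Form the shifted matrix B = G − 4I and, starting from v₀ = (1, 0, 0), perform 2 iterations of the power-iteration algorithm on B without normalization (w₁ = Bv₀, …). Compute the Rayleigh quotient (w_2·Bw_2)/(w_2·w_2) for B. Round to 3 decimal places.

B = G − 4I has rows (-8, -3, 2); (7, -4, -1); (-5, 5, 2)
w1 = Bv₀ = ((-8)·1 + (-3)·0 + 2·0; 7·1 + (-4)·0 + (-1)·0; (-5)·1 + 5·0 + 2·0) = (-8, 7, -5)
w2 = Bw1 = ((-8)·(-8) + (-3)·7 + 2·(-5); 7·(-8) + (-4)·7 + (-1)·(-5); (-5)·(-8) + 5·7 + 2·(-5)) = (33, -79, 65)
Bw2 = (103, 482, -430)
w2·Bw2 = -62629; w2·w2 = 11555; μ ≈ -62629/11555 = -5.420

-5.420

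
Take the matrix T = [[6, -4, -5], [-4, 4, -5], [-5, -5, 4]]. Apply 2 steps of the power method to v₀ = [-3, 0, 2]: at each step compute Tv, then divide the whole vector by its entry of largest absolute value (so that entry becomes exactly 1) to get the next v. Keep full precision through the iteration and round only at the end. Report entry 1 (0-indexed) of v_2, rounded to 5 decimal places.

Tv0 = (-28.000000, 2.000000, 23.000000); divide by -28.000000 → v1 = (1.000000, -0.071429, -0.821429)
Tv1 = (10.392857, -0.178571, -7.928571); divide by 10.392857 → v2 = (1.000000, -0.017182, -0.762887)
Requested entry of v2: 5/-291 = -0.01718

-0.01718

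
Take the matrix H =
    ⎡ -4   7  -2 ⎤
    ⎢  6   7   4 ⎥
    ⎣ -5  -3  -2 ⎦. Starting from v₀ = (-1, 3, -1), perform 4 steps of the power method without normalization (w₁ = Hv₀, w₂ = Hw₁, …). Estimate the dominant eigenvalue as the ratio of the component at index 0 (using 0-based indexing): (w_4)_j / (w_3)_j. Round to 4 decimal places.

λ ≈ -1.0516

w1 = Hv₀ = ((-4)·(-1) + 7·3 + (-2)·(-1); 6·(-1) + 7·3 + 4·(-1); (-5)·(-1) + (-3)·3 + (-2)·(-1)) = (27, 11, -2)
w2 = Hw1 = ((-4)·27 + 7·11 + (-2)·(-2); 6·27 + 7·11 + 4·(-2); (-5)·27 + (-3)·11 + (-2)·(-2)) = (-27, 231, -164)
w3 = Hw2 = (2053, 799, -230)
w4 = Hw3 = (-2159, 16991, -12202)
Ratio at component: -2159 / 2053 = -1.0516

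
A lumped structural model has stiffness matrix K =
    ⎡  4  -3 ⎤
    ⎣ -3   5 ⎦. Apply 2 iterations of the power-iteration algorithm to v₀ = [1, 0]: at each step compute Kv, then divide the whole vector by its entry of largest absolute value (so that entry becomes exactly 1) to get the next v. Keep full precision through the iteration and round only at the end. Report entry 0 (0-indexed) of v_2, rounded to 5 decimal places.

Kv0 = (4.000000, -3.000000); divide by 4.000000 → v1 = (1.000000, -0.750000)
Kv1 = (6.250000, -6.750000); divide by -6.750000 → v2 = (-0.925926, 1.000000)
Requested entry of v2: 25/-27 = -0.92593

-0.92593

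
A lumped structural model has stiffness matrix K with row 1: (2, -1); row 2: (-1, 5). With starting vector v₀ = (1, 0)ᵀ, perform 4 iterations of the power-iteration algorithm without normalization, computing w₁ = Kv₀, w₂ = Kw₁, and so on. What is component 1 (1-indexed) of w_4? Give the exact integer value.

w1 = Kv₀ = (2·1 + (-1)·0; (-1)·1 + 5·0) = (2, -1)
w2 = Kw1 = (2·2 + (-1)·(-1); (-1)·2 + 5·(-1)) = (5, -7)
w3 = Kw2 = (17, -40)
w4 = Kw3 = (74, -217)
The requested component of w4 is 74.

74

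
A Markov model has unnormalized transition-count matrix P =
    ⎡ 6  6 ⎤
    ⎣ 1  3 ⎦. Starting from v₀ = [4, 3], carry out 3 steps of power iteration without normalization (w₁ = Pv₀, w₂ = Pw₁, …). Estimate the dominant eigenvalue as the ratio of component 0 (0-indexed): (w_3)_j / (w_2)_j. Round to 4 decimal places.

7.4727

w1 = Pv₀ = (6·4 + 6·3; 1·4 + 3·3) = (42, 13)
w2 = Pw1 = (6·42 + 6·13; 1·42 + 3·13) = (330, 81)
w3 = Pw2 = (2466, 573)
Ratio at component: 2466 / 330 = 7.4727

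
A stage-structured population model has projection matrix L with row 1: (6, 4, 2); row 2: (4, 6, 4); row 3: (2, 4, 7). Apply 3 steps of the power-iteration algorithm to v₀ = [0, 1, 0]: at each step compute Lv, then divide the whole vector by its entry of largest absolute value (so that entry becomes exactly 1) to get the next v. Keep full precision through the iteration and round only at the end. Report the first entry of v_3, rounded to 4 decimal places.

Lv0 = (4.00000, 6.00000, 4.00000); divide by 6.00000 → v1 = (0.66667, 1.00000, 0.66667)
Lv1 = (9.33333, 11.33333, 10.00000); divide by 11.33333 → v2 = (0.82353, 1.00000, 0.88235)
Lv2 = (10.70588, 12.82353, 11.82353); divide by 12.82353 → v3 = (0.83486, 1.00000, 0.92202)
Requested entry of v3: 728/872 = 0.8349

0.8349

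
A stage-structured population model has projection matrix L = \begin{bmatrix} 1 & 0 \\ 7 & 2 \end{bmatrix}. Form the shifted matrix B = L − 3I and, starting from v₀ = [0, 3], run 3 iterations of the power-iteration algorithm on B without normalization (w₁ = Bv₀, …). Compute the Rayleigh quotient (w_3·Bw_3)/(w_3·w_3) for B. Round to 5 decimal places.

-1.00000

B = L − 3I has rows (-2, 0); (7, -1)
w1 = Bv₀ = ((-2)·0 + 0·3; 7·0 + (-1)·3) = (0, -3)
w2 = Bw1 = ((-2)·0 + 0·(-3); 7·0 + (-1)·(-3)) = (0, 3)
w3 = Bw2 = (0, -3)
Bw3 = (0, 3)
w3·Bw3 = -9; w3·w3 = 9; μ ≈ -9/9 = -1.00000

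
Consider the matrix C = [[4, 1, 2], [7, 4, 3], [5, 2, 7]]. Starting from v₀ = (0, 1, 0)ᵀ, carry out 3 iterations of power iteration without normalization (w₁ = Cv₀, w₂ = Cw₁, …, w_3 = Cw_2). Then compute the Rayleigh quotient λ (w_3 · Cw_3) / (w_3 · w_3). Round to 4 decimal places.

w1 = Cv₀ = (1, 4, 2)
w2 = Cw1 = (12, 29, 27)
w3 = Cw2 = (131, 281, 307)
Cw3 = (1419, 2962, 3366)
w3·Cw3 = 131·1419 + 281·2962 + 307·3366 = 2051573; w3·w3 = 131·131 + 281·281 + 307·307 = 190371
λ ≈ 2051573/190371 = 10.7767

10.7767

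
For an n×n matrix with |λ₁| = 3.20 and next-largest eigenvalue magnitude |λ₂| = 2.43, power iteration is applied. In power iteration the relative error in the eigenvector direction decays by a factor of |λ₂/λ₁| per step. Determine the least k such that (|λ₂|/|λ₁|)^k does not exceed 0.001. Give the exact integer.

|λ₂/λ₁| = 2.43/3.20 = 0.75938
Need k ≥ ln(0.001) / ln(0.75938) = -6.9078 / -0.2753 ≈ 25.095
Smallest integer k satisfying the bound: 26

26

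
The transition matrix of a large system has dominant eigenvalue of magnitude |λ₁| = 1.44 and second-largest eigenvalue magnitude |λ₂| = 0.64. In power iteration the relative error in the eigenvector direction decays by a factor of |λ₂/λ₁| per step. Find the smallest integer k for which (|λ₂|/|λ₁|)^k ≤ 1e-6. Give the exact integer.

|λ₂/λ₁| = 0.64/1.44 = 0.44444
Need k ≥ ln(1e-6) / ln(0.44444) = -13.8155 / -0.8109 ≈ 17.037
Smallest integer k satisfying the bound: 18

18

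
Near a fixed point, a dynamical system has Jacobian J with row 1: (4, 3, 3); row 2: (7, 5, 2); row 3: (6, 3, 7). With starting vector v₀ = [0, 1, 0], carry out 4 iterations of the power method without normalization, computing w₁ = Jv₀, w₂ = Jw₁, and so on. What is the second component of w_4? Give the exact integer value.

7834

w1 = Jv₀ = (4·0 + 3·1 + 3·0; 7·0 + 5·1 + 2·0; 6·0 + 3·1 + 7·0) = (3, 5, 3)
w2 = Jw1 = (4·3 + 3·5 + 3·3; 7·3 + 5·5 + 2·3; 6·3 + 3·5 + 7·3) = (36, 52, 54)
w3 = Jw2 = (462, 620, 750)
w4 = Jw3 = (5958, 7834, 9882)
The requested component of w4 is 7834.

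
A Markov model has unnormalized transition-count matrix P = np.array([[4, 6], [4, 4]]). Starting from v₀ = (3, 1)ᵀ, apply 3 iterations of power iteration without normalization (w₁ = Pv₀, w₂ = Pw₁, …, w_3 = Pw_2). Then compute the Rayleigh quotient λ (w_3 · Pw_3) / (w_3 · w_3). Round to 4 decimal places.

w1 = Pv₀ = (4·3 + 6·1; 4·3 + 4·1) = (18, 16)
w2 = Pw1 = (4·18 + 6·16; 4·18 + 4·16) = (168, 136)
w3 = Pw2 = (1488, 1216)
Pw3 = (13248, 10816)
w3·Pw3 = 1488·13248 + 1216·10816 = 32865280; w3·w3 = 1488·1488 + 1216·1216 = 3692800
λ ≈ 32865280/3692800 = 8.8998

8.8998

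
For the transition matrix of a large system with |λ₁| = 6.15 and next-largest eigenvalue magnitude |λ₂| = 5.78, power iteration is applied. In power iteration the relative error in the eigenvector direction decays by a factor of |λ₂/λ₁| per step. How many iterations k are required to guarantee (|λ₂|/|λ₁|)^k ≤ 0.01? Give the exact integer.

|λ₂/λ₁| = 5.78/6.15 = 0.93984
Need k ≥ ln(0.01) / ln(0.93984) = -4.6052 / -0.0620 ≈ 74.219
Smallest integer k satisfying the bound: 75

75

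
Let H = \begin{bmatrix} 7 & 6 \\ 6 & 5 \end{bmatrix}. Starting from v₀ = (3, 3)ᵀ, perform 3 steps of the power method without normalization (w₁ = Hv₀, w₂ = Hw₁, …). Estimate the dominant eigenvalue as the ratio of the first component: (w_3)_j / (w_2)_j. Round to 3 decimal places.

12.083

w1 = Hv₀ = (39, 33)
w2 = Hw1 = (471, 399)
w3 = Hw2 = (5691, 4821)
Ratio at component: 5691 / 471 = 12.083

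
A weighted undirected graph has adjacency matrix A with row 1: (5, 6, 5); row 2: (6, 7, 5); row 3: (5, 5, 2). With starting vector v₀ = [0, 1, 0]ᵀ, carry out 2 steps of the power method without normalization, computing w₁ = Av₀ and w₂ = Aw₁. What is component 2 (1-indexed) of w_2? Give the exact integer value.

w1 = Av₀ = (5·0 + 6·1 + 5·0; 6·0 + 7·1 + 5·0; 5·0 + 5·1 + 2·0) = (6, 7, 5)
w2 = Aw1 = (5·6 + 6·7 + 5·5; 6·6 + 7·7 + 5·5; 5·6 + 5·7 + 2·5) = (97, 110, 75)
The requested component of w2 is 110.

110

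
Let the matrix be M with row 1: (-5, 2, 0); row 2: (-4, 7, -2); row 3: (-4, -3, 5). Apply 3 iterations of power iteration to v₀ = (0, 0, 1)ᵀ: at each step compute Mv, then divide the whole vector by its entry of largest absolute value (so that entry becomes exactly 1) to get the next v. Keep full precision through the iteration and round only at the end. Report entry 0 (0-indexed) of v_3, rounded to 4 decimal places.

Mv0 = (0.00000, -2.00000, 5.00000); divide by 5.00000 → v1 = (0.00000, -0.40000, 1.00000)
Mv1 = (-0.80000, -4.80000, 6.20000); divide by 6.20000 → v2 = (-0.12903, -0.77419, 1.00000)
Mv2 = (-0.90323, -6.90323, 7.83871); divide by 7.83871 → v3 = (-0.11523, -0.88066, 1.00000)
Requested entry of v3: -28/243 = -0.1152

-0.1152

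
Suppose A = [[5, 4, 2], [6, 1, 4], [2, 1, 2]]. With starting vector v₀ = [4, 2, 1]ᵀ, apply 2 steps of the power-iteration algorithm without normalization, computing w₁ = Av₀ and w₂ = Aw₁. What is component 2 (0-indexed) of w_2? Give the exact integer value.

114

w1 = Av₀ = (5·4 + 4·2 + 2·1; 6·4 + 1·2 + 4·1; 2·4 + 1·2 + 2·1) = (30, 30, 12)
w2 = Aw1 = (5·30 + 4·30 + 2·12; 6·30 + 1·30 + 4·12; 2·30 + 1·30 + 2·12) = (294, 258, 114)
The requested component of w2 is 114.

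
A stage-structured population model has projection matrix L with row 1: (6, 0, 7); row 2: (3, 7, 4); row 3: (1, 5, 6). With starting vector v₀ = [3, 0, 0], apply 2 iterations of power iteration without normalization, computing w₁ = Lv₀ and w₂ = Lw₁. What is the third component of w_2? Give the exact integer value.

w1 = Lv₀ = (6·3 + 0·0 + 7·0; 3·3 + 7·0 + 4·0; 1·3 + 5·0 + 6·0) = (18, 9, 3)
w2 = Lw1 = (6·18 + 0·9 + 7·3; 3·18 + 7·9 + 4·3; 1·18 + 5·9 + 6·3) = (129, 129, 81)
The requested component of w2 is 81.

81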